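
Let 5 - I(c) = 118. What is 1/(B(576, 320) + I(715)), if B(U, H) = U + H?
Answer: 1/783 ≈ 0.0012771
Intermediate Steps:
I(c) = -113 (I(c) = 5 - 1*118 = 5 - 118 = -113)
B(U, H) = H + U
1/(B(576, 320) + I(715)) = 1/((320 + 576) - 113) = 1/(896 - 113) = 1/783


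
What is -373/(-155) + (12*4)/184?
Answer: 9509/3565 ≈ 2.6673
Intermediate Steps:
-373/(-155) + (12*4)/184 = -373*(-1/155) + 48*(1/184) = 373/155 + 6/23 = 9509/3565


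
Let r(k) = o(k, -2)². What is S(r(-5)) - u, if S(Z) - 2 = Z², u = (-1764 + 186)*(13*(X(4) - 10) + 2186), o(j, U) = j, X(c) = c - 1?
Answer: 3306537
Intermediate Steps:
X(c) = -1 + c
r(k) = k²
u = -3305910 (u = (-1764 + 186)*(13*((-1 + 4) - 10) + 2186) = -1578*(13*(3 - 10) + 2186) = -1578*(13*(-7) + 2186) = -1578*(-91 + 2186) = -1578*2095 = -3305910)
S(Z) = 2 + Z²
S(r(-5)) - u = (2 + ((-5)²)²) - 1*(-3305910) = (2 + 25²) + 3305910 = (2 + 625) + 3305910 = 627 + 3305910 = 3306537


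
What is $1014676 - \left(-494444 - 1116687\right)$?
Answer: $2625807$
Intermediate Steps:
$1014676 - \left(-494444 - 1116687\right) = 1014676 - -1611131 = 1014676 + 1611131 = 2625807$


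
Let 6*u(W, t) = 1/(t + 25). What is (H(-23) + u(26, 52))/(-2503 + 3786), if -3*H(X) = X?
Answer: 1181/197582 ≈ 0.0059773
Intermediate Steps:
u(W, t) = 1/(6*(25 + t)) (u(W, t) = 1/(6*(t + 25)) = 1/(6*(25 + t)))
H(X) = -X/3
(H(-23) + u(26, 52))/(-2503 + 3786) = (-1/3*(-23) + 1/(6*(25 + 52)))/(-2503 + 3786) = (23/3 + (1/6)/77)/1283 = (23/3 + (1/6)*(1/77))*(1/1283) = (23/3 + 1/462)*(1/1283) = (1181/154)*(1/1283) = 1181/197582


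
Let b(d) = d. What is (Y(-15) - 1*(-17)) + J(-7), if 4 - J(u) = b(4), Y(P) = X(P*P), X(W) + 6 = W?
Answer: 236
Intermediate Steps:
X(W) = -6 + W
Y(P) = -6 + P**2 (Y(P) = -6 + P*P = -6 + P**2)
J(u) = 0 (J(u) = 4 - 1*4 = 4 - 4 = 0)
(Y(-15) - 1*(-17)) + J(-7) = ((-6 + (-15)**2) - 1*(-17)) + 0 = ((-6 + 225) + 17) + 0 = (219 + 17) + 0 = 236 + 0 = 236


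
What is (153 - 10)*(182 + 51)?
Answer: 33319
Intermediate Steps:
(153 - 10)*(182 + 51) = 143*233 = 33319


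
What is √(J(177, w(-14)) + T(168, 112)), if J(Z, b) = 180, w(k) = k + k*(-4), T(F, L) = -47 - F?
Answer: I*√35 ≈ 5.9161*I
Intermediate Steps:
w(k) = -3*k (w(k) = k - 4*k = -3*k)
√(J(177, w(-14)) + T(168, 112)) = √(180 + (-47 - 1*168)) = √(180 + (-47 - 168)) = √(180 - 215) = √(-35) = I*√35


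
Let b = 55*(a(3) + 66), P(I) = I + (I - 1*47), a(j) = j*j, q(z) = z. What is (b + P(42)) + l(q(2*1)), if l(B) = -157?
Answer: 4005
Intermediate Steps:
a(j) = j**2
P(I) = -47 + 2*I (P(I) = I + (I - 47) = I + (-47 + I) = -47 + 2*I)
b = 4125 (b = 55*(3**2 + 66) = 55*(9 + 66) = 55*75 = 4125)
(b + P(42)) + l(q(2*1)) = (4125 + (-47 + 2*42)) - 157 = (4125 + (-47 + 84)) - 157 = (4125 + 37) - 157 = 4162 - 157 = 4005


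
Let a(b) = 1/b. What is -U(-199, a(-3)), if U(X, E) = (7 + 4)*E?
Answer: 11/3 ≈ 3.6667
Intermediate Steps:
U(X, E) = 11*E
-U(-199, a(-3)) = -11/(-3) = -11*(-1)/3 = -1*(-11/3) = 11/3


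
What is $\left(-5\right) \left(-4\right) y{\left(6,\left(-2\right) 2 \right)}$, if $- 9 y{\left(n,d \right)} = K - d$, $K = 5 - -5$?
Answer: $- \frac{280}{9} \approx -31.111$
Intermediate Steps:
$K = 10$ ($K = 5 + 5 = 10$)
$y{\left(n,d \right)} = - \frac{10}{9} + \frac{d}{9}$ ($y{\left(n,d \right)} = - \frac{10 - d}{9} = - \frac{10}{9} + \frac{d}{9}$)
$\left(-5\right) \left(-4\right) y{\left(6,\left(-2\right) 2 \right)} = \left(-5\right) \left(-4\right) \left(- \frac{10}{9} + \frac{\left(-2\right) 2}{9}\right) = 20 \left(- \frac{10}{9} + \frac{1}{9} \left(-4\right)\right) = 20 \left(- \frac{10}{9} - \frac{4}{9}\right) = 20 \left(- \frac{14}{9}\right) = - \frac{280}{9}$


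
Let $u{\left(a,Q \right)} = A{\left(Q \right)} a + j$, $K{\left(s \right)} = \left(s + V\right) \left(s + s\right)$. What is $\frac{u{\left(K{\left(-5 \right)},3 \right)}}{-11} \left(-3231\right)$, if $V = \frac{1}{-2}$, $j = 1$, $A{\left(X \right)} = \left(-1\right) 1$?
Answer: $- \frac{174474}{11} \approx -15861.0$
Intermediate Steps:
$A{\left(X \right)} = -1$
$V = - \frac{1}{2} \approx -0.5$
$K{\left(s \right)} = 2 s \left(- \frac{1}{2} + s\right)$ ($K{\left(s \right)} = \left(s - \frac{1}{2}\right) \left(s + s\right) = \left(- \frac{1}{2} + s\right) 2 s = 2 s \left(- \frac{1}{2} + s\right)$)
$u{\left(a,Q \right)} = 1 - a$ ($u{\left(a,Q \right)} = - a + 1 = 1 - a$)
$\frac{u{\left(K{\left(-5 \right)},3 \right)}}{-11} \left(-3231\right) = \frac{1 - - 5 \left(-1 + 2 \left(-5\right)\right)}{-11} \left(-3231\right) = \left(1 - - 5 \left(-1 - 10\right)\right) \left(- \frac{1}{11}\right) \left(-3231\right) = \left(1 - \left(-5\right) \left(-11\right)\right) \left(- \frac{1}{11}\right) \left(-3231\right) = \left(1 - 55\right) \left(- \frac{1}{11}\right) \left(-3231\right) = \left(-54\right) \left(- \frac{1}{11}\right) \left(-3231\right) = \frac{54}{11} \left(-3231\right) = - \frac{174474}{11}$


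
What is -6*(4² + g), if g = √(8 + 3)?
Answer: -96 - 6*√11 ≈ -115.90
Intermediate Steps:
g = √11 ≈ 3.3166
-6*(4² + g) = -6*(4² + √11) = -6*(16 + √11) = -96 - 6*√11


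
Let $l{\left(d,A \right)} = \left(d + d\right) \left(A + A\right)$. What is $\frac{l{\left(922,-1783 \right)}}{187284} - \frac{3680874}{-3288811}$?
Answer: $- \frac{5234219710432}{153985419831} \approx -33.992$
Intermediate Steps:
$l{\left(d,A \right)} = 4 A d$ ($l{\left(d,A \right)} = 2 d 2 A = 4 A d$)
$\frac{l{\left(922,-1783 \right)}}{187284} - \frac{3680874}{-3288811} = \frac{4 \left(-1783\right) 922}{187284} - \frac{3680874}{-3288811} = \left(-6575704\right) \frac{1}{187284} - - \frac{3680874}{3288811} = - \frac{1643926}{46821} + \frac{3680874}{3288811} = - \frac{5234219710432}{153985419831}$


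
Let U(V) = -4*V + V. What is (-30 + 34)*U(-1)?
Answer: 12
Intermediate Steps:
U(V) = -3*V
(-30 + 34)*U(-1) = (-30 + 34)*(-3*(-1)) = 4*3 = 12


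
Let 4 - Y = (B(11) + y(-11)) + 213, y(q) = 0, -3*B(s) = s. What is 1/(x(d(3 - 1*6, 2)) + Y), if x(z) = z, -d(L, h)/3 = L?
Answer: -3/589 ≈ -0.0050934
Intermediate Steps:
B(s) = -s/3
d(L, h) = -3*L
Y = -616/3 (Y = 4 - ((-⅓*11 + 0) + 213) = 4 - ((-11/3 + 0) + 213) = 4 - (-11/3 + 213) = 4 - 1*628/3 = 4 - 628/3 = -616/3 ≈ -205.33)
1/(x(d(3 - 1*6, 2)) + Y) = 1/(-3*(3 - 1*6) - 616/3) = 1/(-3*(3 - 6) - 616/3) = 1/(-3*(-3) - 616/3) = 1/(9 - 616/3) = 1/(-589/3) = -3/589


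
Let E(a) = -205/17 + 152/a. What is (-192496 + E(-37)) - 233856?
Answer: -268185577/629 ≈ -4.2637e+5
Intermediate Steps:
E(a) = -205/17 + 152/a (E(a) = -205*1/17 + 152/a = -205/17 + 152/a)
(-192496 + E(-37)) - 233856 = (-192496 + (-205/17 + 152/(-37))) - 233856 = (-192496 + (-205/17 + 152*(-1/37))) - 233856 = (-192496 + (-205/17 - 152/37)) - 233856 = (-192496 - 10169/629) - 233856 = -121090153/629 - 233856 = -268185577/629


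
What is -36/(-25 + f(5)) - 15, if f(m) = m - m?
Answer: -339/25 ≈ -13.560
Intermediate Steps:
f(m) = 0
-36/(-25 + f(5)) - 15 = -36/(-25 + 0) - 15 = -36/(-25) - 15 = -36*(-1/25) - 15 = 36/25 - 15 = -339/25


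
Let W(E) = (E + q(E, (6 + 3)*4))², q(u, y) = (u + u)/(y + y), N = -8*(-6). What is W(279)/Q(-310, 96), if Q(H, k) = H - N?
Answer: -1315609/5728 ≈ -229.68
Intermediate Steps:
N = 48
q(u, y) = u/y (q(u, y) = (2*u)/((2*y)) = (2*u)*(1/(2*y)) = u/y)
Q(H, k) = -48 + H (Q(H, k) = H - 1*48 = H - 48 = -48 + H)
W(E) = 1369*E²/1296 (W(E) = (E + E/(((6 + 3)*4)))² = (E + E/((9*4)))² = (E + E/36)² = (37*E/36)² = 1369*E²/1296)
W(279)/Q(-310, 96) = ((1369/1296)*279²)/(-48 - 310) = ((1369/1296)*77841)/(-358) = (1315609/16)*(-1/358) = -1315609/5728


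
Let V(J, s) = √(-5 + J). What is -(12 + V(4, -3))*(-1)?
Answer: 12 + I ≈ 12.0 + 1.0*I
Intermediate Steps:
-(12 + V(4, -3))*(-1) = -(12 + √(-5 + 4))*(-1) = -(12 + √(-1))*(-1) = -(12 + I)*(-1) = -(-12 - I) = 12 + I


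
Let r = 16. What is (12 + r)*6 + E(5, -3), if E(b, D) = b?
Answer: 173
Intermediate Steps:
(12 + r)*6 + E(5, -3) = (12 + 16)*6 + 5 = 28*6 + 5 = 168 + 5 = 173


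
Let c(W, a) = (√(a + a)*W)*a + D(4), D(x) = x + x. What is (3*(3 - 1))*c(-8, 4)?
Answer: 48 - 384*√2 ≈ -495.06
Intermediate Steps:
D(x) = 2*x
c(W, a) = 8 + W*√2*a^(3/2) (c(W, a) = (√(a + a)*W)*a + 2*4 = (√(2*a)*W)*a + 8 = ((√2*√a)*W)*a + 8 = (W*√2*√a)*a + 8 = W*√2*a^(3/2) + 8 = 8 + W*√2*a^(3/2))
(3*(3 - 1))*c(-8, 4) = (3*(3 - 1))*(8 - 8*√2*4^(3/2)) = (3*2)*(8 - 8*√2*8) = 6*(8 - 64*√2) = 48 - 384*√2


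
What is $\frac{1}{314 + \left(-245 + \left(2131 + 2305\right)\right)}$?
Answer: $\frac{1}{4505} \approx 0.00022198$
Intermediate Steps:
$\frac{1}{314 + \left(-245 + \left(2131 + 2305\right)\right)} = \frac{1}{314 + \left(-245 + 4436\right)} = \frac{1}{314 + 4191} = \frac{1}{4505}$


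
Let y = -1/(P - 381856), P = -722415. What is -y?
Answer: -1/1104271 ≈ -9.0557e-7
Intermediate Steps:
y = 1/1104271 (y = -1/(-722415 - 381856) = -1/(-1104271) = -1*(-1/1104271) = 1/1104271 ≈ 9.0557e-7)
-y = -1*1/1104271 = -1/1104271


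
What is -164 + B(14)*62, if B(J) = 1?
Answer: -102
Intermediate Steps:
-164 + B(14)*62 = -164 + 1*62 = -164 + 62 = -102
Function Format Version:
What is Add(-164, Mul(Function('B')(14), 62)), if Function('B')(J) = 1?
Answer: -102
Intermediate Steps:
Add(-164, Mul(Function('B')(14), 62)) = Add(-164, Mul(1, 62)) = Add(-164, 62) = -102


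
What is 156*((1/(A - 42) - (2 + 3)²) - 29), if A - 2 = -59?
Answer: -278044/33 ≈ -8425.6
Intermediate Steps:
A = -57 (A = 2 - 59 = -57)
156*((1/(A - 42) - (2 + 3)²) - 29) = 156*((1/(-57 - 42) - (2 + 3)²) - 29) = 156*((1/(-99) - 1*5²) - 29) = 156*((-1/99 - 1*25) - 29) = 156*((-1/99 - 25) - 29) = 156*(-2476/99 - 29) = 156*(-5347/99) = -278044/33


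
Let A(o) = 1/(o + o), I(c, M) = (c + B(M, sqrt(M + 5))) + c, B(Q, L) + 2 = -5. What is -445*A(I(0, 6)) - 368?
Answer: -4707/14 ≈ -336.21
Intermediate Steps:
B(Q, L) = -7 (B(Q, L) = -2 - 5 = -7)
I(c, M) = -7 + 2*c (I(c, M) = (c - 7) + c = (-7 + c) + c = -7 + 2*c)
A(o) = 1/(2*o)
-445*A(I(0, 6)) - 368 = -445/(2*(-7 + 2*0)) - 368 = -445/(2*(-7 + 0)) - 368 = -445/(2*(-7)) - 368 = -445*(-1)/(2*7) - 368 = -445*(-1/14) - 368 = 445/14 - 368 = -4707/14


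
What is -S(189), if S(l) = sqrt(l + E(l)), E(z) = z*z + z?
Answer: -3*sqrt(4011) ≈ -190.00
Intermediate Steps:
E(z) = z + z**2 (E(z) = z**2 + z = z + z**2)
S(l) = sqrt(l + l*(1 + l))
-S(189) = -sqrt(189*(2 + 189)) = -sqrt(189*191) = -sqrt(36099) = -3*sqrt(4011)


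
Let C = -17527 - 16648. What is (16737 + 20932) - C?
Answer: 71844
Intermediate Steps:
C = -34175
(16737 + 20932) - C = (16737 + 20932) - 1*(-34175) = 37669 + 34175 = 71844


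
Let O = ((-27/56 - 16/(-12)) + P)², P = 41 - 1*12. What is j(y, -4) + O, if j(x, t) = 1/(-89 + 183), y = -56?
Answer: 1182074687/1326528 ≈ 891.10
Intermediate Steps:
P = 29 (P = 41 - 12 = 29)
j(x, t) = 1/94
O = 25150225/28224 (O = ((-27/56 - 16/(-12)) + 29)² = ((-27*1/56 - 16*(-1/12)) + 29)² = ((-27/56 + 4/3) + 29)² = (143/168 + 29)² = (5015/168)² = 25150225/28224 ≈ 891.09)
j(y, -4) + O = 1/94 + 25150225/28224 = 1182074687/1326528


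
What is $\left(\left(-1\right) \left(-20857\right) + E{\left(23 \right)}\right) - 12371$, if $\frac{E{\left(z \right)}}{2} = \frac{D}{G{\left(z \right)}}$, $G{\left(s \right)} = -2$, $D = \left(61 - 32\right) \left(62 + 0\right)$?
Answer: $6688$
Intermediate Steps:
$D = 1798$ ($D = 29 \cdot 62 = 1798$)
$E{\left(z \right)} = -1798$ ($E{\left(z \right)} = 2 \frac{1798}{-2} = 2 \cdot 1798 \left(- \frac{1}{2}\right) = 2 \left(-899\right) = -1798$)
$\left(\left(-1\right) \left(-20857\right) + E{\left(23 \right)}\right) - 12371 = \left(\left(-1\right) \left(-20857\right) - 1798\right) - 12371 = \left(20857 - 1798\right) - 12371 = 19059 - 12371 = 6688$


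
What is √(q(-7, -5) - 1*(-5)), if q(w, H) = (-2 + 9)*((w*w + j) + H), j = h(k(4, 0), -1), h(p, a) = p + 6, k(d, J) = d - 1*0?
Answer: √383 ≈ 19.570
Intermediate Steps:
k(d, J) = d (k(d, J) = d + 0 = d)
h(p, a) = 6 + p
j = 10 (j = 6 + 4 = 10)
q(w, H) = 70 + 7*H + 7*w² (q(w, H) = (-2 + 9)*((w*w + 10) + H) = 7*((w² + 10) + H) = 7*((10 + w²) + H) = 7*(10 + H + w²) = 70 + 7*H + 7*w²)
√(q(-7, -5) - 1*(-5)) = √((70 + 7*(-5) + 7*(-7)²) - 1*(-5)) = √((70 - 35 + 7*49) + 5) = √((70 - 35 + 343) + 5) = √(378 + 5) = √383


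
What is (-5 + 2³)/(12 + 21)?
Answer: 1/11 ≈ 0.090909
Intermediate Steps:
(-5 + 2³)/(12 + 21) = (-5 + 8)/33 = 3*(1/33) = 1/11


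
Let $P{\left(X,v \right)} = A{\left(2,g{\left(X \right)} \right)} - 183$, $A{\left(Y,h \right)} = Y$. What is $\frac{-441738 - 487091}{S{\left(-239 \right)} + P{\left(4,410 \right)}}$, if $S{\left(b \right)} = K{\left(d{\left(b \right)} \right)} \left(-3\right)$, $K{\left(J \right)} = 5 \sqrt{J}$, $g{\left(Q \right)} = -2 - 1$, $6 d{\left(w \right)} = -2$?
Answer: $\frac{168118049}{32836} - \frac{4644145 i \sqrt{3}}{32836} \approx 5119.9 - 244.97 i$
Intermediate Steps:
$d{\left(w \right)} = - \frac{1}{3}$ ($d{\left(w \right)} = \frac{1}{6} \left(-2\right) = - \frac{1}{3}$)
$g{\left(Q \right)} = -3$
$S{\left(b \right)} = - 5 i \sqrt{3}$ ($S{\left(b \right)} = 5 \sqrt{- \frac{1}{3}} \left(-3\right) = 5 \frac{i \sqrt{3}}{3} \left(-3\right) = \frac{5 i \sqrt{3}}{3} \left(-3\right) = - 5 i \sqrt{3}$)
$P{\left(X,v \right)} = -181$ ($P{\left(X,v \right)} = 2 - 183 = -181$)
$\frac{-441738 - 487091}{S{\left(-239 \right)} + P{\left(4,410 \right)}} = \frac{-441738 - 487091}{- 5 i \sqrt{3} - 181} = - \frac{928829}{-181 - 5 i \sqrt{3}}$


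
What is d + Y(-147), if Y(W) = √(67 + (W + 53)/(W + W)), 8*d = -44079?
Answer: -44079/8 + 2*√7422/21 ≈ -5501.7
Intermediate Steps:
d = -44079/8 (d = (⅛)*(-44079) = -44079/8 ≈ -5509.9)
Y(W) = √(67 + (53 + W)/(2*W)) (Y(W) = √(67 + (53 + W)/((2*W))) = √(67 + (53 + W)*(1/(2*W))) = √(67 + (53 + W)/(2*W)))
d + Y(-147) = -44079/8 + √(270 + 106/(-147))/2 = -44079/8 + √(270 + 106*(-1/147))/2 = -44079/8 + √(270 - 106/147)/2 = -44079/8 + √(39584/147)/2 = -44079/8 + (4*√7422/21)/2 = -44079/8 + 2*√7422/21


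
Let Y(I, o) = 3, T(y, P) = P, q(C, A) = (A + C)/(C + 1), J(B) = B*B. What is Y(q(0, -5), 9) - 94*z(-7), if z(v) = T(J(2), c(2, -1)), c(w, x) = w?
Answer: -185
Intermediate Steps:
J(B) = B**2
q(C, A) = (A + C)/(1 + C)
z(v) = 2
Y(q(0, -5), 9) - 94*z(-7) = 3 - 94*2 = 3 - 188 = -185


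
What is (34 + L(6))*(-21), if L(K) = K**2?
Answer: -1470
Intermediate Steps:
(34 + L(6))*(-21) = (34 + 6**2)*(-21) = (34 + 36)*(-21) = 70*(-21) = -1470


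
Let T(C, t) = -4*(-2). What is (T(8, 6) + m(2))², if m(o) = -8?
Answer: 0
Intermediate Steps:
T(C, t) = 8
(T(8, 6) + m(2))² = (8 - 8)² = 0² = 0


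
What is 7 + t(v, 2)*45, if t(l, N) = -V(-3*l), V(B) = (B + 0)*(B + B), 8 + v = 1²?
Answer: -39683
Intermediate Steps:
v = -7 (v = -8 + 1² = -8 + 1 = -7)
V(B) = 2*B² (V(B) = B*(2*B) = 2*B²)
t(l, N) = -18*l² (t(l, N) = -2*(-3*l)² = -2*9*l² = -18*l²)
7 + t(v, 2)*45 = 7 - 18*(-7)²*45 = 7 - 18*49*45 = 7 - 882*45 = 7 - 39690 = -39683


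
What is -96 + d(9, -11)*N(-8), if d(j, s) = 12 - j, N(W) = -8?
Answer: -120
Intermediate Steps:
-96 + d(9, -11)*N(-8) = -96 + (12 - 1*9)*(-8) = -96 + (12 - 9)*(-8) = -96 + 3*(-8) = -96 - 24 = -120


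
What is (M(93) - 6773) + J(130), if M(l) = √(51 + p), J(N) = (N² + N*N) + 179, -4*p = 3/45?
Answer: 27206 + √45885/30 ≈ 27213.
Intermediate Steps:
p = -1/60 (p = -3/(4*45) = -¼*1/15 = -1/60 ≈ -0.016667)
J(N) = 179 + 2*N² (J(N) = (N² + N²) + 179 = 2*N² + 179 = 179 + 2*N²)
M(l) = √45885/30 (M(l) = √(51 - 1/60) = √(3059/60) = √45885/30)
(M(93) - 6773) + J(130) = (√45885/30 - 6773) + (179 + 2*130²) = (-6773 + √45885/30) + (179 + 2*16900) = (-6773 + √45885/30) + (179 + 33800) = (-6773 + √45885/30) + 33979 = 27206 + √45885/30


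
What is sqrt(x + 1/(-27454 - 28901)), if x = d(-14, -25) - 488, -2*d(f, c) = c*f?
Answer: I*sqrt(7285856370)/3315 ≈ 25.749*I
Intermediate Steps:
d(f, c) = -c*f/2
x = -663 (x = -1/2*(-25)*(-14) - 488 = -175 - 488 = -663)
sqrt(x + 1/(-27454 - 28901)) = sqrt(-663 + 1/(-27454 - 28901)) = sqrt(-663 + 1/(-56355)) = sqrt(-663 - 1/56355) = sqrt(-37363366/56355) = I*sqrt(7285856370)/3315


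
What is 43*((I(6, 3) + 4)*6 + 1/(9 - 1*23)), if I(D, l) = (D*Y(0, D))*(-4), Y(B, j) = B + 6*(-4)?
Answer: 2094917/14 ≈ 1.4964e+5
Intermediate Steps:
Y(B, j) = -24 + B (Y(B, j) = B - 24 = -24 + B)
I(D, l) = 96*D (I(D, l) = (D*(-24 + 0))*(-4) = (D*(-24))*(-4) = -24*D*(-4) = 96*D)
43*((I(6, 3) + 4)*6 + 1/(9 - 1*23)) = 43*((96*6 + 4)*6 + 1/(9 - 1*23)) = 43*((576 + 4)*6 + 1/(9 - 23)) = 43*(580*6 + 1/(-14)) = 43*(3480 - 1/14) = 43*(48719/14) = 2094917/14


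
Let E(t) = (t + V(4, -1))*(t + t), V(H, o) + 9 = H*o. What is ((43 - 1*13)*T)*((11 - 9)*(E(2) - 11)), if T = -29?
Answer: 95700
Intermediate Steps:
V(H, o) = -9 + H*o
E(t) = 2*t*(-13 + t) (E(t) = (t + (-9 + 4*(-1)))*(t + t) = (t + (-9 - 4))*(2*t) = (t - 13)*(2*t) = (-13 + t)*(2*t) = 2*t*(-13 + t))
((43 - 1*13)*T)*((11 - 9)*(E(2) - 11)) = ((43 - 1*13)*(-29))*((11 - 9)*(2*2*(-13 + 2) - 11)) = ((43 - 13)*(-29))*(2*(2*2*(-11) - 11)) = (30*(-29))*(2*(-44 - 11)) = -1740*(-55) = -870*(-110) = 95700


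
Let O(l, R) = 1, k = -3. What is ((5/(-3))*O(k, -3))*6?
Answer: -10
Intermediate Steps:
((5/(-3))*O(k, -3))*6 = ((5/(-3))*1)*6 = ((5*(-1/3))*1)*6 = -5/3*1*6 = -5/3*6 = -10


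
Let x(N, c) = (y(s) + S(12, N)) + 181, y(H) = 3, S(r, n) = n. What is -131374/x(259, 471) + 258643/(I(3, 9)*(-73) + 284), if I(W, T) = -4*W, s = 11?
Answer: -37814991/513880 ≈ -73.587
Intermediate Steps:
x(N, c) = 184 + N (x(N, c) = (3 + N) + 181 = 184 + N)
-131374/x(259, 471) + 258643/(I(3, 9)*(-73) + 284) = -131374/(184 + 259) + 258643/(-4*3*(-73) + 284) = -131374/443 + 258643/(-12*(-73) + 284) = -131374*1/443 + 258643/(876 + 284) = -131374/443 + 258643/1160 = -37814991/513880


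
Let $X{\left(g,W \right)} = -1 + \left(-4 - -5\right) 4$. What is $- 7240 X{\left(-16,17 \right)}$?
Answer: $-21720$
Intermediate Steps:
$X{\left(g,W \right)} = 3$ ($X{\left(g,W \right)} = -1 + \left(-4 + 5\right) 4 = -1 + 1 \cdot 4 = -1 + 4 = 3$)
$- 7240 X{\left(-16,17 \right)} = \left(-7240\right) 3 = -21720$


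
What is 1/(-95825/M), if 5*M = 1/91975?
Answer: -1/44067521875 ≈ -2.2692e-11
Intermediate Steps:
M = 1/459875 (M = (1/5)/91975 = (1/5)*(1/91975) = 1/459875 ≈ 2.1745e-6)
1/(-95825/M) = 1/(-95825/1/459875) = 1/(-95825*459875) = 1/(-44067521875) = -1/44067521875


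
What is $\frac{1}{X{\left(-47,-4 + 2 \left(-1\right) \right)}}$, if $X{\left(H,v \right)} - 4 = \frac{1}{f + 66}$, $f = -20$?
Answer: $\frac{46}{185} \approx 0.24865$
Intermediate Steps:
$X{\left(H,v \right)} = \frac{185}{46}$ ($X{\left(H,v \right)} = 4 + \frac{1}{-20 + 66} = 4 + \frac{1}{46} = \frac{185}{46}$)
$\frac{1}{X{\left(-47,-4 + 2 \left(-1\right) \right)}} = \frac{1}{\frac{185}{46}} = \frac{46}{185}$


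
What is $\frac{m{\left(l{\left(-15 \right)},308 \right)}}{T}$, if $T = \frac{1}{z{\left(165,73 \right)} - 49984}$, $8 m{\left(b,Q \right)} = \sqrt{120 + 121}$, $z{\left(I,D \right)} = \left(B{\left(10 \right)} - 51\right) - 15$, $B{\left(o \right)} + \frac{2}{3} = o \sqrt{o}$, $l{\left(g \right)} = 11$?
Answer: $\frac{\sqrt{241} \left(-75076 + 15 \sqrt{10}\right)}{12} \approx -97063.0$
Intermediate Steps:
$B{\left(o \right)} = - \frac{2}{3} + o^{\frac{3}{2}}$ ($B{\left(o \right)} = - \frac{2}{3} + o \sqrt{o} = - \frac{2}{3} + o^{\frac{3}{2}}$)
$z{\left(I,D \right)} = - \frac{200}{3} + 10 \sqrt{10}$ ($z{\left(I,D \right)} = \left(\left(- \frac{2}{3} + 10^{\frac{3}{2}}\right) - 51\right) - 15 = \left(\left(- \frac{2}{3} + 10 \sqrt{10}\right) - 51\right) - 15 = \left(- \frac{155}{3} + 10 \sqrt{10}\right) - 15 = - \frac{200}{3} + 10 \sqrt{10}$)
$m{\left(b,Q \right)} = \frac{\sqrt{241}}{8}$ ($m{\left(b,Q \right)} = \frac{\sqrt{120 + 121}}{8} = \frac{\sqrt{241}}{8}$)
$T = \frac{1}{- \frac{150152}{3} + 10 \sqrt{10}}$ ($T = \frac{1}{\left(- \frac{200}{3} + 10 \sqrt{10}\right) - 49984} = \frac{1}{- \frac{150152}{3} + 10 \sqrt{10}} \approx -1.9992 \cdot 10^{-5}$)
$\frac{m{\left(l{\left(-15 \right)},308 \right)}}{T} = \frac{\frac{1}{8} \sqrt{241}}{- \frac{56307}{2818201763} - \frac{45 \sqrt{10}}{11272807052}} = \frac{\sqrt{241}}{8 \left(- \frac{56307}{2818201763} - \frac{45 \sqrt{10}}{11272807052}\right)}$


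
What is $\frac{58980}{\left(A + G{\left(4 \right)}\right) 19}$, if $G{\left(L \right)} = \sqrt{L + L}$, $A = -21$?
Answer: $- \frac{1238580}{8227} - \frac{117960 \sqrt{2}}{8227} \approx -170.83$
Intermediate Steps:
$G{\left(L \right)} = \sqrt{2} \sqrt{L}$ ($G{\left(L \right)} = \sqrt{2 L} = \sqrt{2} \sqrt{L}$)
$\frac{58980}{\left(A + G{\left(4 \right)}\right) 19} = \frac{58980}{\left(-21 + \sqrt{2} \sqrt{4}\right) 19} = \frac{58980}{\left(-21 + \sqrt{2} \cdot 2\right) 19} = \frac{58980}{\left(-21 + 2 \sqrt{2}\right) 19} = \frac{58980}{-399 + 38 \sqrt{2}}$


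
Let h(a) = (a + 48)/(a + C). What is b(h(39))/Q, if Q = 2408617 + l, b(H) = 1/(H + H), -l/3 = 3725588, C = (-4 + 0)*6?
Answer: -5/508552526 ≈ -9.8318e-9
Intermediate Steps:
C = -24 (C = -4*6 = -24)
h(a) = (48 + a)/(-24 + a) (h(a) = (a + 48)/(a - 24) = (48 + a)/(-24 + a))
l = -11176764 (l = -3*3725588 = -11176764)
b(H) = 1/(2*H)
Q = -8768147 (Q = 2408617 - 11176764 = -8768147)
b(h(39))/Q = (1/(2*(((48 + 39)/(-24 + 39)))))/(-8768147) = (1/(2*((87/15))))*(-1/8768147) = (1/(2*(((1/15)*87))))*(-1/8768147) = (1/(2*(29/5)))*(-1/8768147) = ((1/2)*(5/29))*(-1/8768147) = (5/58)*(-1/8768147) = -5/508552526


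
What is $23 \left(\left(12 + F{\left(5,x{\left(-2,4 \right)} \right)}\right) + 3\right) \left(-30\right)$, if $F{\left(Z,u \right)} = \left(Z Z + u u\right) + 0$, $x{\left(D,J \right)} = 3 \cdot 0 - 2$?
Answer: $-30360$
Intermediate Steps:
$x{\left(D,J \right)} = -2$ ($x{\left(D,J \right)} = 0 - 2 = -2$)
$F{\left(Z,u \right)} = Z^{2} + u^{2}$ ($F{\left(Z,u \right)} = \left(Z^{2} + u^{2}\right) + 0 = Z^{2} + u^{2}$)
$23 \left(\left(12 + F{\left(5,x{\left(-2,4 \right)} \right)}\right) + 3\right) \left(-30\right) = 23 \left(\left(12 + \left(5^{2} + \left(-2\right)^{2}\right)\right) + 3\right) \left(-30\right) = 23 \left(\left(12 + \left(25 + 4\right)\right) + 3\right) \left(-30\right) = 23 \left(\left(12 + 29\right) + 3\right) \left(-30\right) = 23 \left(41 + 3\right) \left(-30\right) = 23 \cdot 44 \left(-30\right) = 1012 \left(-30\right) = -30360$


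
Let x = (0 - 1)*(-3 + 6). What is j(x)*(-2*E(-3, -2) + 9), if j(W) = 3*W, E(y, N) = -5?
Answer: -171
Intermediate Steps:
x = -3 (x = -1*3 = -3)
j(x)*(-2*E(-3, -2) + 9) = (3*(-3))*(-2*(-5) + 9) = -9*(10 + 9) = -9*19 = -171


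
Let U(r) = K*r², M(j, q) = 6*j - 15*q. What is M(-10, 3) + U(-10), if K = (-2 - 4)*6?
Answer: -3705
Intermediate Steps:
M(j, q) = -15*q + 6*j
K = -36 (K = -6*6 = -36)
U(r) = -36*r²
M(-10, 3) + U(-10) = (-15*3 + 6*(-10)) - 36*(-10)² = (-45 - 60) - 36*100 = -105 - 3600 = -3705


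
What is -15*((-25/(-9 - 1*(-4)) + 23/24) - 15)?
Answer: 1085/8 ≈ 135.63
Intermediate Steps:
-15*((-25/(-9 - 1*(-4)) + 23/24) - 15) = -15*((-25/(-9 + 4) + 23*(1/24)) - 15) = -15*((-25/(-5) + 23/24) - 15) = -15*((-25*(-1/5) + 23/24) - 15) = -15*((5 + 23/24) - 15) = -15*(143/24 - 15) = -15*(-217/24) = 1085/8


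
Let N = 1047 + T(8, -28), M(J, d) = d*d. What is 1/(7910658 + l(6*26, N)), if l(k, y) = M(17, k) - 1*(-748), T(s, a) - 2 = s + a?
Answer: 1/7935742 ≈ 1.2601e-7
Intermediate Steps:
T(s, a) = 2 + a + s (T(s, a) = 2 + (s + a) = 2 + (a + s) = 2 + a + s)
M(J, d) = d²
N = 1029 (N = 1047 + (2 - 28 + 8) = 1047 - 18 = 1029)
l(k, y) = 748 + k² (l(k, y) = k² - 1*(-748) = k² + 748 = 748 + k²)
1/(7910658 + l(6*26, N)) = 1/(7910658 + (748 + (6*26)²)) = 1/(7910658 + (748 + 156²)) = 1/(7910658 + (748 + 24336)) = 1/(7910658 + 25084) = 1/7935742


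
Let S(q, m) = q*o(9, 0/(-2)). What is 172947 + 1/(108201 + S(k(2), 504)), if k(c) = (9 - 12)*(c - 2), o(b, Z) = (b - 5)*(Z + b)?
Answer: 18713038348/108201 ≈ 1.7295e+5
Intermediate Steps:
o(b, Z) = (-5 + b)*(Z + b)
k(c) = 6 - 3*c (k(c) = -3*(-2 + c) = 6 - 3*c)
S(q, m) = 36*q (S(q, m) = q*(9² - 0/(-2) - 5*9 + (0/(-2))*9) = q*(81 - 0*(-1)/2 - 45 + (0*(-½))*9) = q*(81 - 5*0 - 45 + 0*9) = q*(81 + 0 - 45 + 0) = q*36 = 36*q)
172947 + 1/(108201 + S(k(2), 504)) = 172947 + 1/(108201 + 36*(6 - 3*2)) = 172947 + 1/(108201 + 36*(6 - 6)) = 172947 + 1/(108201 + 36*0) = 172947 + 1/(108201 + 0) = 172947 + 1/108201 = 18713038348/108201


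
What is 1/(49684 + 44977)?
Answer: 1/94661 ≈ 1.0564e-5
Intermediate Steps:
1/(49684 + 44977) = 1/94661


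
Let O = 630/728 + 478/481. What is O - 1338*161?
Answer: -414460655/1924 ≈ -2.1542e+5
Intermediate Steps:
O = 3577/1924 (O = 630*(1/728) + 478*(1/481) = 45/52 + 478/481 = 3577/1924 ≈ 1.8591)
O - 1338*161 = 3577/1924 - 1338*161 = 3577/1924 - 215418 = -414460655/1924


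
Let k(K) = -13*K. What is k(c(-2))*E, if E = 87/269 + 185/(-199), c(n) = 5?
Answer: 2109380/53531 ≈ 39.405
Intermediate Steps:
E = -32452/53531 (E = 87*(1/269) + 185*(-1/199) = 87/269 - 185/199 = -32452/53531 ≈ -0.60623)
k(c(-2))*E = -13*5*(-32452/53531) = -65*(-32452/53531) = 2109380/53531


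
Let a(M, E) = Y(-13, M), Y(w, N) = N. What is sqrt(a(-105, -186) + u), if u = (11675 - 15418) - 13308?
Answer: 2*I*sqrt(4289) ≈ 130.98*I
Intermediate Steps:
a(M, E) = M
u = -17051 (u = -3743 - 13308 = -17051)
sqrt(a(-105, -186) + u) = sqrt(-105 - 17051) = sqrt(-17156) = 2*I*sqrt(4289)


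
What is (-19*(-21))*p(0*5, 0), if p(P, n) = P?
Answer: 0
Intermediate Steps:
(-19*(-21))*p(0*5, 0) = (-19*(-21))*(0*5) = 399*0 = 0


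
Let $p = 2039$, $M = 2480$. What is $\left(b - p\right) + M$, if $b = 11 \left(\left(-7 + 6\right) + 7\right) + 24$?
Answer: $531$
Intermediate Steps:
$b = 90$ ($b = 11 \left(-1 + 7\right) + 24 = 11 \cdot 6 + 24 = 66 + 24 = 90$)
$\left(b - p\right) + M = \left(90 - 2039\right) + 2480 = -1949 + 2480 = 531$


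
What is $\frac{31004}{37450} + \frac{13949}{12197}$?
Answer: $\frac{450272919}{228388825} \approx 1.9715$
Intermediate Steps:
$\frac{31004}{37450} + \frac{13949}{12197} = 31004 \cdot \frac{1}{37450} + 13949 \cdot \frac{1}{12197} = \frac{15502}{18725} + \frac{13949}{12197} = \frac{450272919}{228388825}$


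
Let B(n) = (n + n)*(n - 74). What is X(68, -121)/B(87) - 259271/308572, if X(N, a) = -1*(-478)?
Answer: -219486793/348994932 ≈ -0.62891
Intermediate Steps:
X(N, a) = 478
B(n) = 2*n*(-74 + n) (B(n) = (2*n)*(-74 + n) = 2*n*(-74 + n))
X(68, -121)/B(87) - 259271/308572 = 478/((2*87*(-74 + 87))) - 259271/308572 = 478/((2*87*13)) - 259271*1/308572 = 478/2262 - 259271/308572 = 478*(1/2262) - 259271/308572 = 239/1131 - 259271/308572 = -219486793/348994932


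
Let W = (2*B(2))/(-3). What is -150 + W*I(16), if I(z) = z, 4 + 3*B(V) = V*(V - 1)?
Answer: -1286/9 ≈ -142.89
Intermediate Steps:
B(V) = -4/3 + V*(-1 + V)/3 (B(V) = -4/3 + (V*(V - 1))/3 = -4/3 + (V*(-1 + V))/3 = -4/3 + V*(-1 + V)/3)
W = 4/9 (W = (2*(-4/3 - ⅓*2 + (⅓)*2²))/(-3) = (2*(-4/3 - ⅔ + (⅓)*4))*(-⅓) = (2*(-4/3 - ⅔ + 4/3))*(-⅓) = (2*(-⅔))*(-⅓) = -4/3*(-⅓) = 4/9 ≈ 0.44444)
-150 + W*I(16) = -150 + (4/9)*16 = -150 + 64/9 = -1286/9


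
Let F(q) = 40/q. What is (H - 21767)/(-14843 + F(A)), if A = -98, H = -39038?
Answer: 2979445/727327 ≈ 4.0964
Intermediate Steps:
(H - 21767)/(-14843 + F(A)) = (-39038 - 21767)/(-14843 + 40/(-98)) = -60805/(-14843 + 40*(-1/98)) = -60805/(-14843 - 20/49) = -60805/(-727327/49) = -60805*(-49/727327) = 2979445/727327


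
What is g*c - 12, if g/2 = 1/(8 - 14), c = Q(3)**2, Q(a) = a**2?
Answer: -39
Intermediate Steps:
c = 81 (c = (3**2)**2 = 9**2 = 81)
g = -1/3 (g = 2/(8 - 14) = 2/(-6) = 2*(-1/6) = -1/3 ≈ -0.33333)
g*c - 12 = -1/3*81 - 12 = -27 - 12 = -39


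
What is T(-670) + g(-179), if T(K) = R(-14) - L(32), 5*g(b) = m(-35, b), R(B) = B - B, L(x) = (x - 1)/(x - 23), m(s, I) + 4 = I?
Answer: -1802/45 ≈ -40.044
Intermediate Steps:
m(s, I) = -4 + I
L(x) = (-1 + x)/(-23 + x)
R(B) = 0
g(b) = -⅘ + b/5 (g(b) = (-4 + b)/5 = -⅘ + b/5)
T(K) = -31/9 (T(K) = 0 - (-1 + 32)/(-23 + 32) = 0 - 31/9 = -31/9)
T(-670) + g(-179) = -31/9 + (-⅘ + (⅕)*(-179)) = -31/9 + (-⅘ - 179/5) = -31/9 - 183/5 = -1802/45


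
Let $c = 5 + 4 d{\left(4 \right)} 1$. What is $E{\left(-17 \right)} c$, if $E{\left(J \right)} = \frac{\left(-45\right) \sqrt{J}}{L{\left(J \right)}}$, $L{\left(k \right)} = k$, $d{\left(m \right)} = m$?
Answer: $\frac{945 i \sqrt{17}}{17} \approx 229.2 i$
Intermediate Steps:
$E{\left(J \right)} = - \frac{45}{\sqrt{J}}$ ($E{\left(J \right)} = \frac{\left(-45\right) \sqrt{J}}{J} = - \frac{45}{\sqrt{J}}$)
$c = 21$ ($c = 5 + 4 \cdot 4 \cdot 1 = 5 + 4 \cdot 4 = 5 + 16 = 21$)
$E{\left(-17 \right)} c = - \frac{45}{i \sqrt{17}} \cdot 21 = - 45 \left(- \frac{i \sqrt{17}}{17}\right) 21 = \frac{45 i \sqrt{17}}{17} \cdot 21 = \frac{945 i \sqrt{17}}{17}$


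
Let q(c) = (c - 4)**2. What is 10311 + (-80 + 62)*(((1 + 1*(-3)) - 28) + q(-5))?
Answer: 9393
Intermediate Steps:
q(c) = (-4 + c)**2
10311 + (-80 + 62)*(((1 + 1*(-3)) - 28) + q(-5)) = 10311 + (-80 + 62)*(((1 + 1*(-3)) - 28) + (-4 - 5)**2) = 10311 - 18*(((1 - 3) - 28) + (-9)**2) = 10311 - 18*((-2 - 28) + 81) = 10311 - 18*(-30 + 81) = 10311 - 18*51 = 10311 - 918 = 9393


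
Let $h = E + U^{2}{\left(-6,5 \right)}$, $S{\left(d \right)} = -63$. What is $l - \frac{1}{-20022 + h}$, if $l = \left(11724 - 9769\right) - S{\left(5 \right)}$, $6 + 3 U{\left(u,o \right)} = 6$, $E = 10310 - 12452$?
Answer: $\frac{44726953}{22164} \approx 2018.0$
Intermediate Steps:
$E = -2142$
$U{\left(u,o \right)} = 0$ ($U{\left(u,o \right)} = -2 + \frac{1}{3} \cdot 6 = -2 + 2 = 0$)
$l = 2018$ ($l = \left(11724 - 9769\right) - -63 = \left(11724 - 9769\right) + 63 = 1955 + 63 = 2018$)
$h = -2142$ ($h = -2142 + 0^{2} = -2142 + 0 = -2142$)
$l - \frac{1}{-20022 + h} = 2018 - \frac{1}{-20022 - 2142} = 2018 - \frac{1}{-22164} = 2018 - - \frac{1}{22164} = 2018 + \frac{1}{22164} = \frac{44726953}{22164}$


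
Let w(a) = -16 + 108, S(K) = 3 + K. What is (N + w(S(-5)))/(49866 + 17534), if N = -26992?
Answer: -269/674 ≈ -0.39911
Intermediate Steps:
w(a) = 92
(N + w(S(-5)))/(49866 + 17534) = (-26992 + 92)/(49866 + 17534) = -26900/67400 = -26900*1/67400 = -269/674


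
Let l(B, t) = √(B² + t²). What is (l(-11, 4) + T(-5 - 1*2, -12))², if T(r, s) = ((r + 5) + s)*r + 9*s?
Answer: (10 - √137)² ≈ 2.9060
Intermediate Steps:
T(r, s) = 9*s + r*(5 + r + s) (T(r, s) = ((5 + r) + s)*r + 9*s = (5 + r + s)*r + 9*s = r*(5 + r + s) + 9*s = 9*s + r*(5 + r + s))
(l(-11, 4) + T(-5 - 1*2, -12))² = (√((-11)² + 4²) + ((-5 - 1*2)² + 5*(-5 - 1*2) + 9*(-12) + (-5 - 1*2)*(-12)))² = (√(121 + 16) + ((-5 - 2)² + 5*(-5 - 2) - 108 + (-5 - 2)*(-12)))² = (√137 + ((-7)² + 5*(-7) - 108 - 7*(-12)))² = (√137 + (49 - 35 - 108 + 84))² = (√137 - 10)² = (-10 + √137)²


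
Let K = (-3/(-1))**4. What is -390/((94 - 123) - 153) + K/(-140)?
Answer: 219/140 ≈ 1.5643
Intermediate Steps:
K = 81 (K = (-3*(-1))**4 = 3**4 = 81)
-390/((94 - 123) - 153) + K/(-140) = -390/((94 - 123) - 153) + 81/(-140) = -390/(-29 - 153) + 81*(-1/140) = -390/(-182) - 81/140 = -390*(-1/182) - 81/140 = 15/7 - 81/140 = 219/140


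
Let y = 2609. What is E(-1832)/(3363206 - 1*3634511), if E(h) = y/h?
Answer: 2609/497030760 ≈ 5.2492e-6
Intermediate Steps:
E(h) = 2609/h
E(-1832)/(3363206 - 1*3634511) = (2609/(-1832))/(3363206 - 1*3634511) = (2609*(-1/1832))/(3363206 - 3634511) = -2609/1832/(-271305) = -2609/1832*(-1/271305) = 2609/497030760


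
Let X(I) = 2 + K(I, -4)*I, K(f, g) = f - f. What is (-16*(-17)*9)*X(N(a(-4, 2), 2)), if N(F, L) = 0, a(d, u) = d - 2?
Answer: 4896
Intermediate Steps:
a(d, u) = -2 + d
K(f, g) = 0
X(I) = 2 (X(I) = 2 + 0*I = 2 + 0 = 2)
(-16*(-17)*9)*X(N(a(-4, 2), 2)) = (-16*(-17)*9)*2 = (272*9)*2 = 2448*2 = 4896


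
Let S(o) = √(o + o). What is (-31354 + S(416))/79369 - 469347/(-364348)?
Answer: 25827834851/28917936412 + 8*√13/79369 ≈ 0.89351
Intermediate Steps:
S(o) = √2*√o (S(o) = √(2*o) = √2*√o)
(-31354 + S(416))/79369 - 469347/(-364348) = (-31354 + √2*√416)/79369 - 469347/(-364348) = (-31354 + √2*(4*√26))*(1/79369) - 469347*(-1/364348) = (-31354 + 8*√13)*(1/79369) + 469347/364348 = (-31354/79369 + 8*√13/79369) + 469347/364348 = 25827834851/28917936412 + 8*√13/79369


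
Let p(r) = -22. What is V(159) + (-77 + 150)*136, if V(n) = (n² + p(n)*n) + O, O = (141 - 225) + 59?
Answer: 31686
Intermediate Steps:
O = -25 (O = -84 + 59 = -25)
V(n) = -25 + n² - 22*n (V(n) = (n² - 22*n) - 25 = -25 + n² - 22*n)
V(159) + (-77 + 150)*136 = (-25 + 159² - 22*159) + (-77 + 150)*136 = (-25 + 25281 - 3498) + 73*136 = 21758 + 9928 = 31686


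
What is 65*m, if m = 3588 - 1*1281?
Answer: 149955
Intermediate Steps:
m = 2307 (m = 3588 - 1281 = 2307)
65*m = 65*2307 = 149955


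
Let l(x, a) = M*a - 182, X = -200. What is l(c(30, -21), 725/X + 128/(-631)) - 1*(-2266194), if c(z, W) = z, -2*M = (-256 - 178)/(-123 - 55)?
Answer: 2036115679619/898544 ≈ 2.2660e+6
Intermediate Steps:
M = -217/178 (M = -(-256 - 178)/(2*(-123 - 55)) = -(-217)/(-178) = -(-217)*(-1)/178 = -1/2*217/89 = -217/178 ≈ -1.2191)
l(x, a) = -182 - 217*a/178 (l(x, a) = -217*a/178 - 182 = -182 - 217*a/178)
l(c(30, -21), 725/X + 128/(-631)) - 1*(-2266194) = (-182 - 217*(725/(-200) + 128/(-631))/178) - 1*(-2266194) = (-182 - 217*(725*(-1/200) + 128*(-1/631))/178) + 2266194 = (-182 - 217*(-29/8 - 128/631)/178) + 2266194 = (-182 - 217/178*(-19323/5048)) + 2266194 = (-182 + 4193091/898544) + 2266194 = -159341917/898544 + 2266194 = 2036115679619/898544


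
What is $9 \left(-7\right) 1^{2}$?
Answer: $-63$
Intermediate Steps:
$9 \left(-7\right) 1^{2} = \left(-63\right) 1 = -63$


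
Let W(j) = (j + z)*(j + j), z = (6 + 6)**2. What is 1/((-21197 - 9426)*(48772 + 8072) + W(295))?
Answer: -1/1740474802 ≈ -5.7456e-10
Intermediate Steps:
z = 144 (z = 12**2 = 144)
W(j) = 2*j*(144 + j) (W(j) = (j + 144)*(j + j) = (144 + j)*(2*j) = 2*j*(144 + j))
1/((-21197 - 9426)*(48772 + 8072) + W(295)) = 1/((-21197 - 9426)*(48772 + 8072) + 2*295*(144 + 295)) = 1/(-30623*56844 + 2*295*439) = 1/(-1740733812 + 259010) = 1/(-1740474802) = -1/1740474802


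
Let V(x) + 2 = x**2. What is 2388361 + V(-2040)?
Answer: 6549959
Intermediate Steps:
V(x) = -2 + x**2
2388361 + V(-2040) = 2388361 + (-2 + (-2040)**2) = 2388361 + (-2 + 4161600) = 2388361 + 4161598 = 6549959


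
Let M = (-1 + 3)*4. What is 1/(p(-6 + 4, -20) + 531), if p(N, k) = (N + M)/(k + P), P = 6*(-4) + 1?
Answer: 43/22827 ≈ 0.0018837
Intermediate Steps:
M = 8 (M = 2*4 = 8)
P = -23 (P = -24 + 1 = -23)
p(N, k) = (8 + N)/(-23 + k) (p(N, k) = (N + 8)/(k - 23) = (8 + N)/(-23 + k))
1/(p(-6 + 4, -20) + 531) = 1/((8 + (-6 + 4))/(-23 - 20) + 531) = 1/((8 - 2)/(-43) + 531) = 1/(-1/43*6 + 531) = 1/(-6/43 + 531) = 1/(22827/43) = 43/22827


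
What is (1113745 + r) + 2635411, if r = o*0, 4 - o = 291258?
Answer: 3749156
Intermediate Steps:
o = -291254 (o = 4 - 1*291258 = 4 - 291258 = -291254)
r = 0 (r = -291254*0 = 0)
(1113745 + r) + 2635411 = (1113745 + 0) + 2635411 = 1113745 + 2635411 = 3749156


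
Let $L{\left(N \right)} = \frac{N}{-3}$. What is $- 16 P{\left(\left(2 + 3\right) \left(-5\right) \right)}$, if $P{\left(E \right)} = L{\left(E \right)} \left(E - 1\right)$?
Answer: $\frac{10400}{3} \approx 3466.7$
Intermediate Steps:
$L{\left(N \right)} = - \frac{N}{3}$ ($L{\left(N \right)} = N \left(- \frac{1}{3}\right) = - \frac{N}{3}$)
$P{\left(E \right)} = - \frac{E \left(-1 + E\right)}{3}$ ($P{\left(E \right)} = - \frac{E}{3} \left(E - 1\right) = - \frac{E}{3} \left(-1 + E\right) = - \frac{E \left(-1 + E\right)}{3}$)
$- 16 P{\left(\left(2 + 3\right) \left(-5\right) \right)} = - 16 \frac{\left(2 + 3\right) \left(-5\right) \left(1 - \left(2 + 3\right) \left(-5\right)\right)}{3} = - 16 \frac{5 \left(-5\right) \left(1 - 5 \left(-5\right)\right)}{3} = - 16 \cdot \frac{1}{3} \left(-25\right) \left(1 - -25\right) = - 16 \cdot \frac{1}{3} \left(-25\right) \left(1 + 25\right) = - 16 \cdot \frac{1}{3} \left(-25\right) 26 = \left(-16\right) \left(- \frac{650}{3}\right) = \frac{10400}{3}$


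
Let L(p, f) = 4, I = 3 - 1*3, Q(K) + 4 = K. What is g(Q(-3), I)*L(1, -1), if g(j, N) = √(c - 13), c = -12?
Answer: 20*I ≈ 20.0*I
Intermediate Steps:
Q(K) = -4 + K
I = 0 (I = 3 - 3 = 0)
g(j, N) = 5*I (g(j, N) = √(-12 - 13) = √(-25) = 5*I)
g(Q(-3), I)*L(1, -1) = (5*I)*4 = 20*I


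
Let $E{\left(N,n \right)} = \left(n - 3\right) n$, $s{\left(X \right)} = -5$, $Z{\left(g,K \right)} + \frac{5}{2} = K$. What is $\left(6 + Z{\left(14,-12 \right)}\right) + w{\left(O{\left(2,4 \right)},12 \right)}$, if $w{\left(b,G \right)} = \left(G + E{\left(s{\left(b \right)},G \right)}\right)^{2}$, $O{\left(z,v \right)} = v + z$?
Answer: $\frac{28783}{2} \approx 14392.0$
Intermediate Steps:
$Z{\left(g,K \right)} = - \frac{5}{2} + K$
$E{\left(N,n \right)} = n \left(-3 + n\right)$ ($E{\left(N,n \right)} = \left(-3 + n\right) n = n \left(-3 + n\right)$)
$w{\left(b,G \right)} = \left(G + G \left(-3 + G\right)\right)^{2}$
$\left(6 + Z{\left(14,-12 \right)}\right) + w{\left(O{\left(2,4 \right)},12 \right)} = \left(6 - \frac{29}{2}\right) + 12^{2} \left(-2 + 12\right)^{2} = \left(6 - \frac{29}{2}\right) + 144 \cdot 10^{2} = - \frac{17}{2} + 144 \cdot 100 = - \frac{17}{2} + 14400 = \frac{28783}{2}$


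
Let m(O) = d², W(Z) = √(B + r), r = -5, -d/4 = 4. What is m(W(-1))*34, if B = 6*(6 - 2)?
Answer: 8704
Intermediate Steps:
d = -16 (d = -4*4 = -16)
B = 24 (B = 6*4 = 24)
W(Z) = √19 (W(Z) = √(24 - 5) = √19)
m(O) = 256 (m(O) = (-16)² = 256)
m(W(-1))*34 = 256*34 = 8704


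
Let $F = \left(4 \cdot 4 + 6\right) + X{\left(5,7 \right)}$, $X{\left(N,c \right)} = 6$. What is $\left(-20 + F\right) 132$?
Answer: $1056$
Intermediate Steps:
$F = 28$ ($F = \left(4 \cdot 4 + 6\right) + 6 = \left(16 + 6\right) + 6 = 22 + 6 = 28$)
$\left(-20 + F\right) 132 = \left(-20 + 28\right) 132 = 8 \cdot 132 = 1056$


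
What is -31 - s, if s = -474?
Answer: 443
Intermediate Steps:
-31 - s = -31 - 1*(-474) = -31 + 474 = 443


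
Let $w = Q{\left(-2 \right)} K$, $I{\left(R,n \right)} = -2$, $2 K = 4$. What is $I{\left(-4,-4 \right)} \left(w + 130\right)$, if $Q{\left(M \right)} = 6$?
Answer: $-284$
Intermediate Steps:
$K = 2$ ($K = \frac{1}{2} \cdot 4 = 2$)
$w = 12$ ($w = 6 \cdot 2 = 12$)
$I{\left(-4,-4 \right)} \left(w + 130\right) = - 2 \left(12 + 130\right) = \left(-2\right) 142 = -284$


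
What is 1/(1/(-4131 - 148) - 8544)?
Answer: -4279/36559777 ≈ -0.00011704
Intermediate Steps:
1/(1/(-4131 - 148) - 8544) = 1/(1/(-4279) - 8544) = 1/(-1/4279 - 8544) = 1/(-36559777/4279) = -4279/36559777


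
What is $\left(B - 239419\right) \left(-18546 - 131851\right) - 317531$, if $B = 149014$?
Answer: $13596323254$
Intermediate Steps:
$\left(B - 239419\right) \left(-18546 - 131851\right) - 317531 = \left(149014 - 239419\right) \left(-18546 - 131851\right) - 317531 = \left(-90405\right) \left(-150397\right) - 317531 = 13596640785 - 317531 = 13596323254$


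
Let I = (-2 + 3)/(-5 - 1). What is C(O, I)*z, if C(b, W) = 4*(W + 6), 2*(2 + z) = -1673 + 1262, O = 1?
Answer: -14525/3 ≈ -4841.7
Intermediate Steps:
I = -⅙ (I = 1/(-6) = 1*(-⅙) = -⅙ ≈ -0.16667)
z = -415/2 (z = -2 + (-1673 + 1262)/2 = -2 + (½)*(-411) = -2 - 411/2 = -415/2 ≈ -207.50)
C(b, W) = 24 + 4*W (C(b, W) = 4*(6 + W) = 24 + 4*W)
C(O, I)*z = (24 + 4*(-⅙))*(-415/2) = (24 - ⅔)*(-415/2) = (70/3)*(-415/2) = -14525/3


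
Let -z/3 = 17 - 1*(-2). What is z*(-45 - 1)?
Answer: 2622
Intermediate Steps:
z = -57 (z = -3*(17 - 1*(-2)) = -3*(17 + 2) = -3*19 = -57)
z*(-45 - 1) = -57*(-45 - 1) = -57*(-46) = 2622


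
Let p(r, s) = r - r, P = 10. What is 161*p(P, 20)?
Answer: 0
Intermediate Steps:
p(r, s) = 0
161*p(P, 20) = 161*0 = 0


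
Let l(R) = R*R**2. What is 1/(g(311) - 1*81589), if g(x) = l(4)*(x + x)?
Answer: -1/41781 ≈ -2.3934e-5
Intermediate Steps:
l(R) = R**3
g(x) = 128*x (g(x) = 4**3*(x + x) = 64*(2*x) = 128*x)
1/(g(311) - 1*81589) = 1/(128*311 - 1*81589) = 1/(39808 - 81589) = 1/(-41781) = -1/41781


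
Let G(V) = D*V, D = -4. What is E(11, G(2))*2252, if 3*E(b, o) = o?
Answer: -18016/3 ≈ -6005.3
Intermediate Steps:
G(V) = -4*V
E(b, o) = o/3
E(11, G(2))*2252 = ((-4*2)/3)*2252 = ((1/3)*(-8))*2252 = -8/3*2252 = -18016/3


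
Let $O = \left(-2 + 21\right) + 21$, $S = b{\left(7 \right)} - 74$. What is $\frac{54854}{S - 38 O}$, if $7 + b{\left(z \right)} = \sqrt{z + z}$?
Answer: $- \frac{87821254}{2563187} - \frac{54854 \sqrt{14}}{2563187} \approx -34.343$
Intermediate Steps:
$b{\left(z \right)} = -7 + \sqrt{2} \sqrt{z}$ ($b{\left(z \right)} = -7 + \sqrt{z + z} = -7 + \sqrt{2 z} = -7 + \sqrt{2} \sqrt{z}$)
$S = -81 + \sqrt{14}$ ($S = \left(-7 + \sqrt{2} \sqrt{7}\right) - 74 = \left(-7 + \sqrt{14}\right) - 74 = -81 + \sqrt{14} \approx -77.258$)
$O = 40$ ($O = 19 + 21 = 40$)
$\frac{54854}{S - 38 O} = \frac{54854}{\left(-81 + \sqrt{14}\right) - 1520} = \frac{54854}{-1601 + \sqrt{14}}$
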